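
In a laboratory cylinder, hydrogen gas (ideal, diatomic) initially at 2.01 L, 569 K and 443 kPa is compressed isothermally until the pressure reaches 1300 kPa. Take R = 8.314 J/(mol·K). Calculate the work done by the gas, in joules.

-959 J

n = P₁V₁/(RT₁) = 443×2.01/(8.314×569) = 0.188 mol.
Isothermal: T stays 569 K; PV = const ⇒ V₂ = 0.685 L, P₂ = 1300 kPa.
W = nRT ln(V₂/V₁) = 0.188×8.314×569×ln(0.341) = -959 J.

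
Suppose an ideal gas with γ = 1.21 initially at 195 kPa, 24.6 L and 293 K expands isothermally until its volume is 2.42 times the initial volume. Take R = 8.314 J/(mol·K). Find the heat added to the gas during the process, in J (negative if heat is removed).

n = P₁V₁/(RT₁) = 195×24.6/(8.314×293) = 1.97 mol.
Isothermal: T stays 293 K; PV = const ⇒ V₂ = 59.5 L, P₂ = 80.6 kPa.
ΔU = 0 (ideal gas, T constant).
W = nRT ln(V₂/V₁) = 1.97×8.314×293×ln(2.42) = 4240 J.
Q = ΔU + W = 4240 J.

4240 J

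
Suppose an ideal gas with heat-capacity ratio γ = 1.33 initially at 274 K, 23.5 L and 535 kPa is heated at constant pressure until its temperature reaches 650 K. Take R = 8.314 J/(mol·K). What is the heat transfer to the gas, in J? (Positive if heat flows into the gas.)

69500 J

n = P₁V₁/(RT₁) = 535×23.5/(8.314×274) = 5.52 mol.
Isobaric: P stays 535 kPa; V/T = const ⇒ T₂ = 650 K, V₂ = 55.7 L.
W = PΔV = 535×(55.7−23.5) kPa·L = 17300 J.
ΔU = nCvΔT = 5.52×25.2×(650−274) = 52300 J.
Q = ΔU + W = nCpΔT = 69500 J.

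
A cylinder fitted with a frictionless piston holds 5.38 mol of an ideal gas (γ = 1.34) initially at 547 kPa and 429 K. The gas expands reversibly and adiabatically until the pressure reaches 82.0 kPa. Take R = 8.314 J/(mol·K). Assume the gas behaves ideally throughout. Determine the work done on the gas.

V₁ = nRT₁/P₁ = 5.38×8.314×429/547 = 35.1 L.
Adiabatic: T₂/T₁ = (P₂/P₁)^((γ−1)/γ) ⇒ T₂ = 429×(0.150)^0.254 = 265 K; V₂ = 145 L.
ΔU = nCvΔT = 5.38×24.5×(265−429) = -21600 J.
Q = 0 for an adiabatic process, so W = −ΔU = 21600 J.
Work done on the gas = −W_by = -21600 J.

-21600 J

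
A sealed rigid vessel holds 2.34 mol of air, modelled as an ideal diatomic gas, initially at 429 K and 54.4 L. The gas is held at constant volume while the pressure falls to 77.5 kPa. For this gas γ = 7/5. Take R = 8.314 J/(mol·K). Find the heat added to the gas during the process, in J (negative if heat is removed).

-10300 J

P₁ = nRT₁/V₁ = 2.34×8.314×429/54.4 = 153 kPa.
Isochoric: V stays 54.4 L; P/T = const ⇒ T₂ = 217 K, P₂ = 77.5 kPa.
W = 0 (no volume change).
ΔU = nCvΔT = 2.34×20.8×(217−429) = -10300 J.
Q = ΔU = -10300 J.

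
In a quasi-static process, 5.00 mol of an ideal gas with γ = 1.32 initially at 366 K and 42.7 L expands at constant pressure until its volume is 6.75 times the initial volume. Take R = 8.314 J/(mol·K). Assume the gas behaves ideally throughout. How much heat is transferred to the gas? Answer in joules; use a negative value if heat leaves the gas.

P₁ = nRT₁/V₁ = 5.00×8.314×366/42.7 = 356 kPa.
Isobaric: P stays 356 kPa; V/T = const ⇒ T₂ = 2470 K, V₂ = 288 L.
W = PΔV = 356×(288−42.7) kPa·L = 87500 J.
ΔU = nCvΔT = 5.00×26.0×(2470−366) = 273000 J.
Q = ΔU + W = nCpΔT = 361000 J.

361000 J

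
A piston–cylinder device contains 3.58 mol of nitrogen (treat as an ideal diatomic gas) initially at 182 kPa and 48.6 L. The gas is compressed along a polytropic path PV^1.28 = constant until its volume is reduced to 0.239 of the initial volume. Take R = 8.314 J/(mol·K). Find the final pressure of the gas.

1140 kPa

T₁ = P₁V₁/(nR) = 182×48.6/(3.58×8.314) = 297 K.
Polytropic n=1.28: T₂ = T₁(V₁/V₂)^(n−1) = 297×(4.18)^0.28 = 444 K; P₂ = P₁(V₁/V₂)^n = 1140 kPa.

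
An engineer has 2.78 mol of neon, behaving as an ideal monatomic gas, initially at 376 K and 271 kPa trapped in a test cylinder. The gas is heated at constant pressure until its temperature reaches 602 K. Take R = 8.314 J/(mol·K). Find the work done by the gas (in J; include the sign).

5220 J

V₁ = nRT₁/P₁ = 2.78×8.314×376/271 = 32.1 L.
Isobaric: P stays 271 kPa; V/T = const ⇒ T₂ = 602 K, V₂ = 51.3 L.
W = PΔV = 271×(51.3−32.1) kPa·L = 5220 J.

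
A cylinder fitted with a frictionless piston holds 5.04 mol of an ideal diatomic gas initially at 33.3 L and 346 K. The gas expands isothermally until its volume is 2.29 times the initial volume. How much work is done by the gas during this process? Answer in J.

12000 J

P₁ = nRT₁/V₁ = 5.04×8.314×346/33.3 = 435 kPa.
Isothermal: T stays 346 K; PV = const ⇒ V₂ = 76.3 L, P₂ = 190 kPa.
W = nRT ln(V₂/V₁) = 5.04×8.314×346×ln(2.29) = 12000 J.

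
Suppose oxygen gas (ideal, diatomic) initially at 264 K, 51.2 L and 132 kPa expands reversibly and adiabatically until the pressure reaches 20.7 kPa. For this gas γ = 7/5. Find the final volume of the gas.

192 L

Adiabatic: T₂/T₁ = (P₂/P₁)^((γ−1)/γ) ⇒ T₂ = 264×(0.157)^0.286 = 155 K; V₂ = 192 L.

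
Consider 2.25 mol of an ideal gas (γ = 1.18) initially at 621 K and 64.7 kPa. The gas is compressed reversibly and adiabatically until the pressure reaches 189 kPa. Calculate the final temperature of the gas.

731 K

V₁ = nRT₁/P₁ = 2.25×8.314×621/64.7 = 180 L.
Adiabatic: T₂/T₁ = (P₂/P₁)^((γ−1)/γ) ⇒ T₂ = 621×(2.92)^0.153 = 731 K; V₂ = 72.4 L.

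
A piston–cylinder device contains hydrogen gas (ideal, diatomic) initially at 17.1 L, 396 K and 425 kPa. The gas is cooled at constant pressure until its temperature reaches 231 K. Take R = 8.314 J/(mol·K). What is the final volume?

9.98 L

Isobaric: P stays 425 kPa; V/T = const ⇒ T₂ = 231 K, V₂ = 9.98 L.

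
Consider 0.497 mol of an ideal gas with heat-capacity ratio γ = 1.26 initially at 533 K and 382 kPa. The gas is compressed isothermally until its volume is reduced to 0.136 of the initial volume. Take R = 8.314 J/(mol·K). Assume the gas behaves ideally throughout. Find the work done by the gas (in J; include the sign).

V₁ = nRT₁/P₁ = 0.497×8.314×533/382 = 5.77 L.
Isothermal: T stays 533 K; PV = const ⇒ V₂ = 0.784 L, P₂ = 2810 kPa.
W = nRT ln(V₂/V₁) = 0.497×8.314×533×ln(0.136) = -4390 J.

-4390 J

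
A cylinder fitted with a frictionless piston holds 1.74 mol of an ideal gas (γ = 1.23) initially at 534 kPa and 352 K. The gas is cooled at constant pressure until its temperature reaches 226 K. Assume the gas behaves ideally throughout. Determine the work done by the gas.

V₁ = nRT₁/P₁ = 1.74×8.314×352/534 = 9.54 L.
Isobaric: P stays 534 kPa; V/T = const ⇒ T₂ = 226 K, V₂ = 6.12 L.
W = PΔV = 534×(6.12−9.54) kPa·L = -1820 J.

-1820 J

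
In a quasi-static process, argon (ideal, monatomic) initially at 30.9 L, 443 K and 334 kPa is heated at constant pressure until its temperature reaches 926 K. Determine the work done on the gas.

n = P₁V₁/(RT₁) = 334×30.9/(8.314×443) = 2.80 mol.
Isobaric: P stays 334 kPa; V/T = const ⇒ T₂ = 926 K, V₂ = 64.6 L.
W = PΔV = 334×(64.6−30.9) kPa·L = 11300 J.
Work done on the gas = −W_by = -11300 J.

-11300 J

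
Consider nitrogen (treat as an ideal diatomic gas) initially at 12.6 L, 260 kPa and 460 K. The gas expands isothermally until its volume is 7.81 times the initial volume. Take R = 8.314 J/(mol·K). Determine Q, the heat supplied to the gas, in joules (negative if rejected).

n = P₁V₁/(RT₁) = 260×12.6/(8.314×460) = 0.857 mol.
Isothermal: T stays 460 K; PV = const ⇒ V₂ = 98.4 L, P₂ = 33.3 kPa.
ΔU = 0 (ideal gas, T constant).
W = nRT ln(V₂/V₁) = 0.857×8.314×460×ln(7.81) = 6730 J.
Q = ΔU + W = 6730 J.

6730 J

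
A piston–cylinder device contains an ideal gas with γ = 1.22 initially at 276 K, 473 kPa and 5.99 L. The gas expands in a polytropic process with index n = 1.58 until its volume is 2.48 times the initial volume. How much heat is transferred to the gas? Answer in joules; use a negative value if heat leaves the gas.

-3270 J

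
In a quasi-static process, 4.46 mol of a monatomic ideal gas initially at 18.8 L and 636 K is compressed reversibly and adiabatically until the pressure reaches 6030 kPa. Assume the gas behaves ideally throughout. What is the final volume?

P₁ = nRT₁/V₁ = 4.46×8.314×636/18.8 = 1250 kPa.
Adiabatic: T₂/T₁ = (P₂/P₁)^((γ−1)/γ) ⇒ T₂ = 636×(4.81)^0.400 = 1190 K; V₂ = 7.33 L.

7.33 L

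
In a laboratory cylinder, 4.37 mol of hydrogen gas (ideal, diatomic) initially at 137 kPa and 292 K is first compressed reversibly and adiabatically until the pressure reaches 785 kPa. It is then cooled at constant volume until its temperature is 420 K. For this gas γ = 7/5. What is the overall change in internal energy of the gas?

11600 J

V₁ = nRT₁/P₁ = 4.37×8.314×292/137 = 77.4 L.
Step 1 — Adiabatic: T₂/T₁ = (P₂/P₁)^((γ−1)/γ) ⇒ T₂ = 292×(5.73)^0.286 = 481 K; V₂ = 22.3 L.
ΔU = nCvΔT = 4.37×20.8×(481−292) = 17200 J.
Q = 0 for an adiabatic process, so W = −ΔU = -17200 J.
State after step 1: P = 785 kPa, V = 22.3 L, T = 481 K.
Step 2 — Isochoric: V stays 22.3 L; P/T = const ⇒ T₂ = 420 K, P₂ = 686 kPa.
W = 0 (no volume change).
ΔU = nCvΔT = 4.37×20.8×(420−481) = -5530 J.
Q = ΔU = -5530 J.
Net over both steps: W = -17200 J, Q = -5530 J, ΔU = 11600 J.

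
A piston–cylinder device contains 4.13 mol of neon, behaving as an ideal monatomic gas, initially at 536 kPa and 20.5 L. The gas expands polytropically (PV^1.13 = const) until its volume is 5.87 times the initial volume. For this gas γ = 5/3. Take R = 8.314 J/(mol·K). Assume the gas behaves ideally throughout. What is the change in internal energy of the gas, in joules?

-3390 J

T₁ = P₁V₁/(nR) = 536×20.5/(4.13×8.314) = 320 K.
Polytropic n=1.13: T₂ = T₁(V₁/V₂)^(n−1) = 320×(0.170)^0.13 = 254 K; P₂ = P₁(V₁/V₂)^n = 72.5 kPa.
For an ideal gas ΔU = nCvΔT with Cv = (3/2)R = 12.5 J/(mol·K).
ΔU = 4.13×12.5×(254−320) = -3390 J.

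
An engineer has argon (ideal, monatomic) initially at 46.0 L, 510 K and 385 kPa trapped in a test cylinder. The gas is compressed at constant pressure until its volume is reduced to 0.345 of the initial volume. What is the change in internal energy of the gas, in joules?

-17400 J

n = P₁V₁/(RT₁) = 385×46.0/(8.314×510) = 4.18 mol.
Isobaric: P stays 385 kPa; V/T = const ⇒ T₂ = 176 K, V₂ = 15.9 L.
For an ideal gas ΔU = nCvΔT with Cv = (3/2)R = 12.5 J/(mol·K).
ΔU = 4.18×12.5×(176−510) = -17400 J.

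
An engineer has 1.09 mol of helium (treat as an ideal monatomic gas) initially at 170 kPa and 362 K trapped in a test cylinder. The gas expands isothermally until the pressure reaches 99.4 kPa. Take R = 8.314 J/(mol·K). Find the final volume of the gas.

33.0 L

V₁ = nRT₁/P₁ = 1.09×8.314×362/170 = 19.3 L.
Isothermal: T stays 362 K; PV = const ⇒ V₂ = 33.0 L, P₂ = 99.4 kPa.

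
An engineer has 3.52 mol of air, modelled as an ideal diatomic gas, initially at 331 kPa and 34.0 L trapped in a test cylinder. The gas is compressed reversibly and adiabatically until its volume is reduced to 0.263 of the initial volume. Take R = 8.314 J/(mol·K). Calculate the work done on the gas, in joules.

19900 J

T₁ = P₁V₁/(nR) = 331×34.0/(3.52×8.314) = 385 K.
Adiabatic: TV^(γ−1) = const ⇒ T₂ = 385×(3.80)^0.400 = 656 K; PV^γ = const ⇒ P₂ = 2150 kPa.
ΔU = nCvΔT = 3.52×20.8×(656−385) = 19900 J.
Q = 0 for an adiabatic process, so W = −ΔU = -19900 J.
Work done on the gas = −W_by = 19900 J.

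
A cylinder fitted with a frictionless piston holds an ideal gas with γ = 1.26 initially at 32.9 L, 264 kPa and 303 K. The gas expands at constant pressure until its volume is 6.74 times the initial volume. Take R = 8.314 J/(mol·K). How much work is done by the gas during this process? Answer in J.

49900 J

n = P₁V₁/(RT₁) = 264×32.9/(8.314×303) = 3.45 mol.
Isobaric: P stays 264 kPa; V/T = const ⇒ T₂ = 2040 K, V₂ = 222 L.
W = PΔV = 264×(222−32.9) kPa·L = 49900 J.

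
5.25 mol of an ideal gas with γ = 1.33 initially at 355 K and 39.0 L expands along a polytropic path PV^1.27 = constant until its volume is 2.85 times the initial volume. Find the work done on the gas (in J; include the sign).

-14100 J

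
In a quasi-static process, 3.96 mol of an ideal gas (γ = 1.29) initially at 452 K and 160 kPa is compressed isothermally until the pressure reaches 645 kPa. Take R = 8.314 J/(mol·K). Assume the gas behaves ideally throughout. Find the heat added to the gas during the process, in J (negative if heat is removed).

V₁ = nRT₁/P₁ = 3.96×8.314×452/160 = 93.0 L.
Isothermal: T stays 452 K; PV = const ⇒ V₂ = 23.1 L, P₂ = 645 kPa.
ΔU = 0 (ideal gas, T constant).
W = nRT ln(V₂/V₁) = 3.96×8.314×452×ln(0.248) = -20700 J.
Q = ΔU + W = -20700 J.

-20700 J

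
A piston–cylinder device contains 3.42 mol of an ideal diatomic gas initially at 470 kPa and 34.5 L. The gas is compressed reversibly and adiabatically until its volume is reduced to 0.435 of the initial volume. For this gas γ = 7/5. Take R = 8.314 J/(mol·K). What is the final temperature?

T₁ = P₁V₁/(nR) = 470×34.5/(3.42×8.314) = 570 K.
Adiabatic: TV^(γ−1) = const ⇒ T₂ = 570×(2.30)^0.400 = 796 K; PV^γ = const ⇒ P₂ = 1510 kPa.

796 K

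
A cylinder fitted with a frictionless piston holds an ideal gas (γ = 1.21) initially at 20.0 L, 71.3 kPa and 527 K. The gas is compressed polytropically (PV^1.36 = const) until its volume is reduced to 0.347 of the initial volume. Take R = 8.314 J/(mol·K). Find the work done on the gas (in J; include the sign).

1840 J

n = P₁V₁/(RT₁) = 71.3×20.0/(8.314×527) = 0.325 mol.
Polytropic n=1.36: T₂ = T₁(V₁/V₂)^(n−1) = 527×(2.88)^0.36 = 771 K; P₂ = P₁(V₁/V₂)^n = 301 kPa.
W = (P₁V₁−P₂V₂)/(n−1) = (71.3×20.0−301×6.94)/0.36 = -1840 J.
Work done on the gas = −W_by = 1840 J.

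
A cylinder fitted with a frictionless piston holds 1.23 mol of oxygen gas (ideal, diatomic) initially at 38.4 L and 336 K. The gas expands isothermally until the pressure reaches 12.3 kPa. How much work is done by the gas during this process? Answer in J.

P₁ = nRT₁/V₁ = 1.23×8.314×336/38.4 = 89.5 kPa.
Isothermal: T stays 336 K; PV = const ⇒ V₂ = 279 L, P₂ = 12.3 kPa.
W = nRT ln(V₂/V₁) = 1.23×8.314×336×ln(7.27) = 6820 J.

6820 J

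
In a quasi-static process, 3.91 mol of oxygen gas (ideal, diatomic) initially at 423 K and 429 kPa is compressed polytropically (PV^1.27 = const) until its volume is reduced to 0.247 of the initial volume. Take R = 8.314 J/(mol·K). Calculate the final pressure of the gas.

V₁ = nRT₁/P₁ = 3.91×8.314×423/429 = 32.1 L.
Polytropic n=1.27: T₂ = T₁(V₁/V₂)^(n−1) = 423×(4.05)^0.27 = 617 K; P₂ = P₁(V₁/V₂)^n = 2530 kPa.

2530 kPa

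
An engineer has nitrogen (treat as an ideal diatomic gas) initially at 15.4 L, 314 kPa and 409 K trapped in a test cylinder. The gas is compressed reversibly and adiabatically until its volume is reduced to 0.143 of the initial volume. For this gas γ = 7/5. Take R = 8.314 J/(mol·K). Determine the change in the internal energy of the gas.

n = P₁V₁/(RT₁) = 314×15.4/(8.314×409) = 1.42 mol.
Adiabatic: TV^(γ−1) = const ⇒ T₂ = 409×(6.99)^0.400 = 890 K; PV^γ = const ⇒ P₂ = 4780 kPa.
For an ideal gas ΔU = nCvΔT with Cv = (5/2)R = 20.8 J/(mol·K).
ΔU = 1.42×20.8×(890−409) = 14200 J.

14200 J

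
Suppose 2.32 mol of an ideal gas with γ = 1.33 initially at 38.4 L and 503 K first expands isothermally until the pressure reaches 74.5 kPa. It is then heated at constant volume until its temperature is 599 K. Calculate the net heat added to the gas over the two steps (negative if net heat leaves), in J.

17500 J

P₁ = nRT₁/V₁ = 2.32×8.314×503/38.4 = 253 kPa.
Step 1 — Isothermal: T stays 503 K; PV = const ⇒ V₂ = 130 L, P₂ = 74.5 kPa.
ΔU = 0 (ideal gas, T constant).
W = nRT ln(V₂/V₁) = 2.32×8.314×503×ln(3.39) = 11800 J.
Q = ΔU + W = 11800 J.
State after step 1: P = 74.5 kPa, V = 130 L, T = 503 K.
Step 2 — Isochoric: V stays 130 L; P/T = const ⇒ T₂ = 599 K, P₂ = 88.7 kPa.
W = 0 (no volume change).
ΔU = nCvΔT = 2.32×25.2×(599−503) = 5610 J.
Q = ΔU = 5610 J.
Net over both steps: W = 11800 J, Q = 17500 J, ΔU = 5610 J.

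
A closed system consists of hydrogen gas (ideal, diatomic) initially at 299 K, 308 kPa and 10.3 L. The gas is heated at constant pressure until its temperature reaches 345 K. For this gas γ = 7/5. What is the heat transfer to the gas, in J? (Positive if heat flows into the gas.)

n = P₁V₁/(RT₁) = 308×10.3/(8.314×299) = 1.28 mol.
Isobaric: P stays 308 kPa; V/T = const ⇒ T₂ = 345 K, V₂ = 11.9 L.
W = PΔV = 308×(11.9−10.3) kPa·L = 488 J.
ΔU = nCvΔT = 1.28×20.8×(345−299) = 1220 J.
Q = ΔU + W = nCpΔT = 1710 J.

1710 J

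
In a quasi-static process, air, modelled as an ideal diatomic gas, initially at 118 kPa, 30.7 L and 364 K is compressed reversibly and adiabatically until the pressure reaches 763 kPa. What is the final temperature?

620 K

Adiabatic: T₂/T₁ = (P₂/P₁)^((γ−1)/γ) ⇒ T₂ = 364×(6.47)^0.286 = 620 K; V₂ = 8.09 L.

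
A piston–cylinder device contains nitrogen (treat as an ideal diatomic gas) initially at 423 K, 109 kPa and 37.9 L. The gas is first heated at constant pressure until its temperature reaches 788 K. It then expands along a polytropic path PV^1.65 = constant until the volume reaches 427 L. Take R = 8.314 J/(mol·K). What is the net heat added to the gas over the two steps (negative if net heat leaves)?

7370 J

n = P₁V₁/(RT₁) = 109×37.9/(8.314×423) = 1.17 mol.
Step 1 — Isobaric: P stays 109 kPa; V/T = const ⇒ T₂ = 788 K, V₂ = 70.6 L.
W = PΔV = 109×(70.6−37.9) kPa·L = 3560 J.
ΔU = nCvΔT = 1.17×20.8×(788−423) = 8910 J.
Q = ΔU + W = nCpΔT = 12500 J.
State after step 1: P = 109 kPa, V = 70.6 L, T = 788 K.
Step 2 — Polytropic n=1.65: T₂ = T₁(V₁/V₂)^(n−1) = 788×(0.165)^0.65 = 245 K; P₂ = P₁(V₁/V₂)^n = 5.59 kPa.
W = (P₁V₁−P₂V₂)/(n−1) = (109×70.6−5.59×427)/0.65 = 8160 J.
ΔU = nCvΔT = 1.17×20.8×(245−788) = -13300 J.
Q = ΔU + W = -5100 J.
Net over both steps: W = 11700 J, Q = 7370 J, ΔU = -4360 J.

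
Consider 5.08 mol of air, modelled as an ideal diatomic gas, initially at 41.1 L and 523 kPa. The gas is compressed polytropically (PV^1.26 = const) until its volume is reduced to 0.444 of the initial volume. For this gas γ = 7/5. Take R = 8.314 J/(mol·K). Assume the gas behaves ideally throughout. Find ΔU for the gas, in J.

T₁ = P₁V₁/(nR) = 523×41.1/(5.08×8.314) = 509 K.
Polytropic n=1.26: T₂ = T₁(V₁/V₂)^(n−1) = 509×(2.25)^0.26 = 629 K; P₂ = P₁(V₁/V₂)^n = 1450 kPa.
For an ideal gas ΔU = nCvΔT with Cv = (5/2)R = 20.8 J/(mol·K).
ΔU = 5.08×20.8×(629−509) = 12600 J.

12600 J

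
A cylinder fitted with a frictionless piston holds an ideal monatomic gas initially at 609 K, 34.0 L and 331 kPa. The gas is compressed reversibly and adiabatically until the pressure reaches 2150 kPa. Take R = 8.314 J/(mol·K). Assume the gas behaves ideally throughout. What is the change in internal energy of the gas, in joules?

18800 J

n = P₁V₁/(RT₁) = 331×34.0/(8.314×609) = 2.22 mol.
Adiabatic: T₂/T₁ = (P₂/P₁)^((γ−1)/γ) ⇒ T₂ = 609×(6.50)^0.400 = 1290 K; V₂ = 11.1 L.
For an ideal gas ΔU = nCvΔT with Cv = (3/2)R = 12.5 J/(mol·K).
ΔU = 2.22×12.5×(1290−609) = 18800 J.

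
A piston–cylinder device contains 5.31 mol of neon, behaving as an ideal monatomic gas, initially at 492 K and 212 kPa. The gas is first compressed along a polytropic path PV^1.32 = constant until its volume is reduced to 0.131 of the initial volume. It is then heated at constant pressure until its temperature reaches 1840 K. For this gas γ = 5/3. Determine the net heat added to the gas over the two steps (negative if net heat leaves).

V₁ = nRT₁/P₁ = 5.31×8.314×492/212 = 102 L.
Step 1 — Polytropic n=1.32: T₂ = T₁(V₁/V₂)^(n−1) = 492×(7.63)^0.32 = 943 K; P₂ = P₁(V₁/V₂)^n = 3100 kPa.
W = (P₁V₁−P₂V₂)/(n−1) = (212×102−3100×13.4)/0.32 = -62200 J.
ΔU = nCvΔT = 5.31×12.5×(943−492) = 29900 J.
Q = ΔU + W = -32300 J.
State after step 1: P = 3100 kPa, V = 13.4 L, T = 943 K.
Step 2 — Isobaric: P stays 3100 kPa; V/T = const ⇒ T₂ = 1840 K, V₂ = 26.2 L.
W = PΔV = 3100×(26.2−13.4) kPa·L = 39600 J.
ΔU = nCvΔT = 5.31×12.5×(1840−943) = 59400 J.
Q = ΔU + W = nCpΔT = 99000 J.
Net over both steps: W = -22600 J, Q = 66700 J, ΔU = 89300 J.

66700 J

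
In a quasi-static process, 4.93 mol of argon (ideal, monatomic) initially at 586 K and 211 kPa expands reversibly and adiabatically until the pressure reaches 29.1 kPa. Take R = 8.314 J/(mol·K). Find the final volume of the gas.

V₁ = nRT₁/P₁ = 4.93×8.314×586/211 = 114 L.
Adiabatic: T₂/T₁ = (P₂/P₁)^((γ−1)/γ) ⇒ T₂ = 586×(0.138)^0.400 = 265 K; V₂ = 374 L.

374 L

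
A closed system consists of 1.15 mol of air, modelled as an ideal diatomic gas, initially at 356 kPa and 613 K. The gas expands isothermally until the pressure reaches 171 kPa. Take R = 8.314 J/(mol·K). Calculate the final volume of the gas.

V₁ = nRT₁/P₁ = 1.15×8.314×613/356 = 16.5 L.
Isothermal: T stays 613 K; PV = const ⇒ V₂ = 34.3 L, P₂ = 171 kPa.

34.3 L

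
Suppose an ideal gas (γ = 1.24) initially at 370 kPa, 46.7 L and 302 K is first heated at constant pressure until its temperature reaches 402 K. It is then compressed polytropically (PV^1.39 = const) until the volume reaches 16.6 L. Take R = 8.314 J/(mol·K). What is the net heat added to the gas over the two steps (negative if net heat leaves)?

n = P₁V₁/(RT₁) = 370×46.7/(8.314×302) = 6.88 mol.
Step 1 — Isobaric: P stays 370 kPa; V/T = const ⇒ T₂ = 402 K, V₂ = 62.2 L.
W = PΔV = 370×(62.2−46.7) kPa·L = 5720 J.
ΔU = nCvΔT = 6.88×34.6×(402−302) = 23800 J.
Q = ΔU + W = nCpΔT = 29600 J.
State after step 1: P = 370 kPa, V = 62.2 L, T = 402 K.
Step 2 — Polytropic n=1.39: T₂ = T₁(V₁/V₂)^(n−1) = 402×(3.74)^0.39 = 673 K; P₂ = P₁(V₁/V₂)^n = 2320 kPa.
W = (P₁V₁−P₂V₂)/(n−1) = (370×62.2−2320×16.6)/0.39 = -39700 J.
ΔU = nCvΔT = 6.88×34.6×(673−402) = 64500 J.
Q = ΔU + W = 24800 J.
Net over both steps: W = -34000 J, Q = 54400 J, ΔU = 88400 J.

54400 J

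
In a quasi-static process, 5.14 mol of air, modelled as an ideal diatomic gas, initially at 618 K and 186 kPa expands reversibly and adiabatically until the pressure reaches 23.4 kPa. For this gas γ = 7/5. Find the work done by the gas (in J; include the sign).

29500 J

V₁ = nRT₁/P₁ = 5.14×8.314×618/186 = 142 L.
Adiabatic: T₂/T₁ = (P₂/P₁)^((γ−1)/γ) ⇒ T₂ = 618×(0.126)^0.286 = 342 K; V₂ = 624 L.
ΔU = nCvΔT = 5.14×20.8×(342−618) = -29500 J.
Q = 0 for an adiabatic process, so W = −ΔU = 29500 J.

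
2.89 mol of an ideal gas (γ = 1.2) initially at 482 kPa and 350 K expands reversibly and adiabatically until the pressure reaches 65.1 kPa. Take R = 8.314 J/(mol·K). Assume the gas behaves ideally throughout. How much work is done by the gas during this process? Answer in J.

V₁ = nRT₁/P₁ = 2.89×8.314×350/482 = 17.4 L.
Adiabatic: T₂/T₁ = (P₂/P₁)^((γ−1)/γ) ⇒ T₂ = 350×(0.135)^0.167 = 251 K; V₂ = 92.5 L.
ΔU = nCvΔT = 2.89×41.6×(251−350) = -11900 J.
Q = 0 for an adiabatic process, so W = −ΔU = 11900 J.

11900 J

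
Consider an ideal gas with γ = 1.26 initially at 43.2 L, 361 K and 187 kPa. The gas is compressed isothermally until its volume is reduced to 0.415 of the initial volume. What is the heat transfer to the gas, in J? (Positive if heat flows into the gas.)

-7100 J

n = P₁V₁/(RT₁) = 187×43.2/(8.314×361) = 2.69 mol.
Isothermal: T stays 361 K; PV = const ⇒ V₂ = 17.9 L, P₂ = 451 kPa.
ΔU = 0 (ideal gas, T constant).
W = nRT ln(V₂/V₁) = 2.69×8.314×361×ln(0.415) = -7100 J.
Q = ΔU + W = -7100 J.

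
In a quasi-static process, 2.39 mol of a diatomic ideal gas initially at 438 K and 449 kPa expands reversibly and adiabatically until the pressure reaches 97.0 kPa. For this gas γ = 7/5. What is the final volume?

57.9 L

V₁ = nRT₁/P₁ = 2.39×8.314×438/449 = 19.4 L.
Adiabatic: T₂/T₁ = (P₂/P₁)^((γ−1)/γ) ⇒ T₂ = 438×(0.216)^0.286 = 283 K; V₂ = 57.9 L.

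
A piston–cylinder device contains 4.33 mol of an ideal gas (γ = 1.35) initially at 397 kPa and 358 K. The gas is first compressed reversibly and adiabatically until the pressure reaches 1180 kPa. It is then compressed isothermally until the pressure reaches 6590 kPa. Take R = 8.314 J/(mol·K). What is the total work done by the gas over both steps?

-41400 J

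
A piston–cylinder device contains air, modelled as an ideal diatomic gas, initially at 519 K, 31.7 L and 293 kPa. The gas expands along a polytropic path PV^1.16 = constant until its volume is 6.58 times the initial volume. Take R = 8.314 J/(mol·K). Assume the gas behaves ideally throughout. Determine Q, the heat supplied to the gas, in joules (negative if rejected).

9060 J

n = P₁V₁/(RT₁) = 293×31.7/(8.314×519) = 2.15 mol.
Polytropic n=1.16: T₂ = T₁(V₁/V₂)^(n−1) = 519×(0.152)^0.16 = 384 K; P₂ = P₁(V₁/V₂)^n = 32.9 kPa.
W = (P₁V₁−P₂V₂)/(n−1) = (293×31.7−32.9×209)/0.16 = 15100 J.
ΔU = nCvΔT = 2.15×20.8×(384−519) = -6040 J.
Q = ΔU + W = 9060 J.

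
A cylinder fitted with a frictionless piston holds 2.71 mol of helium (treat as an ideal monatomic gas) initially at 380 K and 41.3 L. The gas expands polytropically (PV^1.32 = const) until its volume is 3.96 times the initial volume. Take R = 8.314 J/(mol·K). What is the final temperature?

P₁ = nRT₁/V₁ = 2.71×8.314×380/41.3 = 207 kPa.
Polytropic n=1.32: T₂ = T₁(V₁/V₂)^(n−1) = 380×(0.253)^0.32 = 245 K; P₂ = P₁(V₁/V₂)^n = 33.7 kPa.

245 K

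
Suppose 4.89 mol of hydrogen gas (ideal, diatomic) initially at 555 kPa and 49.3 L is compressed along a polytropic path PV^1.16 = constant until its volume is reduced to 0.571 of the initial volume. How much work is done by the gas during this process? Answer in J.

T₁ = P₁V₁/(nR) = 555×49.3/(4.89×8.314) = 673 K.
Polytropic n=1.16: T₂ = T₁(V₁/V₂)^(n−1) = 673×(1.75)^0.16 = 736 K; P₂ = P₁(V₁/V₂)^n = 1060 kPa.
W = (P₁V₁−P₂V₂)/(n−1) = (555×49.3−1060×28.2)/0.16 = -16000 J.

-16000 J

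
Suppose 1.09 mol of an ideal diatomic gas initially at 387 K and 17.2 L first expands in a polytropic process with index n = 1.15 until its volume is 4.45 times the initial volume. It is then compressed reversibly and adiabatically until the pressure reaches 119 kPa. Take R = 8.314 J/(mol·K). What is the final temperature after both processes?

433 K

P₁ = nRT₁/V₁ = 1.09×8.314×387/17.2 = 204 kPa.
Step 1 — Polytropic n=1.15: T₂ = T₁(V₁/V₂)^(n−1) = 387×(0.225)^0.15 = 309 K; P₂ = P₁(V₁/V₂)^n = 36.6 kPa.
W = (P₁V₁−P₂V₂)/(n−1) = (204×17.2−36.6×76.5)/0.15 = 4690 J.
ΔU = nCvΔT = 1.09×20.8×(309−387) = -1760 J.
Q = ΔU + W = 2930 J.
State after step 1: P = 36.6 kPa, V = 76.5 L, T = 309 K.
Step 2 — Adiabatic: T₂/T₁ = (P₂/P₁)^((γ−1)/γ) ⇒ T₂ = 309×(3.25)^0.286 = 433 K; V₂ = 33.0 L.
ΔU = nCvΔT = 1.09×20.8×(433−309) = 2810 J.
Q = 0 for an adiabatic process, so W = −ΔU = -2810 J.
Net over both steps: W = 1890 J, Q = 2930 J, ΔU = 1050 J.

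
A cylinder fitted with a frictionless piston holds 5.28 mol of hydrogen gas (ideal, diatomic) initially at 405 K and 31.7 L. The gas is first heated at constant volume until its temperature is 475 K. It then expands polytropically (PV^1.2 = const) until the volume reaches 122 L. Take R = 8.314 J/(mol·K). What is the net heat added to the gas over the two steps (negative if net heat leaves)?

20000 J

P₁ = nRT₁/V₁ = 5.28×8.314×405/31.7 = 561 kPa.
Step 1 — Isochoric: V stays 31.7 L; P/T = const ⇒ T₂ = 475 K, P₂ = 658 kPa.
W = 0 (no volume change).
ΔU = nCvΔT = 5.28×20.8×(475−405) = 7680 J.
Q = ΔU = 7680 J.
State after step 1: P = 658 kPa, V = 31.7 L, T = 475 K.
Step 2 — Polytropic n=1.2: T₂ = T₁(V₁/V₂)^(n−1) = 475×(0.260)^0.20 = 363 K; P₂ = P₁(V₁/V₂)^n = 131 kPa.
W = (P₁V₁−P₂V₂)/(n−1) = (658×31.7−131×122)/0.20 = 24600 J.
ΔU = nCvΔT = 5.28×20.8×(363−475) = -12300 J.
Q = ΔU + W = 12300 J.
Net over both steps: W = 24600 J, Q = 20000 J, ΔU = -4630 J.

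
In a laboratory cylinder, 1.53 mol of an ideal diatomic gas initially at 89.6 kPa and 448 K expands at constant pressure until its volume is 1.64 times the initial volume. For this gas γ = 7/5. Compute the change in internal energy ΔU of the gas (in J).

9120 J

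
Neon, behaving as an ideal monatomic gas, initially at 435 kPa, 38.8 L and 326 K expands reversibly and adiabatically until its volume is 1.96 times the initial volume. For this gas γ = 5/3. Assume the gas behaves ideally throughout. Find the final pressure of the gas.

142 kPa

Adiabatic: TV^(γ−1) = const ⇒ T₂ = 326×(0.510)^0.667 = 208 K; PV^γ = const ⇒ P₂ = 142 kPa.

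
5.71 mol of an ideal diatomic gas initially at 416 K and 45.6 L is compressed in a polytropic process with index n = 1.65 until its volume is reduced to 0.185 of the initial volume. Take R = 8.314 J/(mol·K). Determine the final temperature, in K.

P₁ = nRT₁/V₁ = 5.71×8.314×416/45.6 = 433 kPa.
Polytropic n=1.65: T₂ = T₁(V₁/V₂)^(n−1) = 416×(5.41)^0.65 = 1250 K; P₂ = P₁(V₁/V₂)^n = 7010 kPa.

1250 K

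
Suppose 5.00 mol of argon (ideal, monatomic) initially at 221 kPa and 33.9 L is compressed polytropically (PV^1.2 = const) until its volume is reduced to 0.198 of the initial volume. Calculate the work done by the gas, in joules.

-14300 J

T₁ = P₁V₁/(nR) = 221×33.9/(5.00×8.314) = 180 K.
Polytropic n=1.2: T₂ = T₁(V₁/V₂)^(n−1) = 180×(5.05)^0.20 = 249 K; P₂ = P₁(V₁/V₂)^n = 1540 kPa.
W = (P₁V₁−P₂V₂)/(n−1) = (221×33.9−1540×6.71)/0.20 = -14300 J.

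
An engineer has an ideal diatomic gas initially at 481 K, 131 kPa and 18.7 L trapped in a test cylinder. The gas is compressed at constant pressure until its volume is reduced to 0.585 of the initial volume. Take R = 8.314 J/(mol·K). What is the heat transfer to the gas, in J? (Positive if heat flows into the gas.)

n = P₁V₁/(RT₁) = 131×18.7/(8.314×481) = 0.613 mol.
Isobaric: P stays 131 kPa; V/T = const ⇒ T₂ = 281 K, V₂ = 10.9 L.
W = PΔV = 131×(10.9−18.7) kPa·L = -1020 J.
ΔU = nCvΔT = 0.613×20.8×(281−481) = -2540 J.
Q = ΔU + W = nCpΔT = -3560 J.

-3560 J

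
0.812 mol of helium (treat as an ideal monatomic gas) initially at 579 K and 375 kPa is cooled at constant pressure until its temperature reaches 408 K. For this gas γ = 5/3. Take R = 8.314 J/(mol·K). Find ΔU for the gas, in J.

-1730 J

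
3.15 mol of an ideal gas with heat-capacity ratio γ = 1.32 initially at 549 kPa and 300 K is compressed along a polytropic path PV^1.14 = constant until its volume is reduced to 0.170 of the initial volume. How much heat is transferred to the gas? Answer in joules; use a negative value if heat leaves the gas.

V₁ = nRT₁/P₁ = 3.15×8.314×300/549 = 14.3 L.
Polytropic n=1.14: T₂ = T₁(V₁/V₂)^(n−1) = 300×(5.88)^0.14 = 384 K; P₂ = P₁(V₁/V₂)^n = 4140 kPa.
W = (P₁V₁−P₂V₂)/(n−1) = (549×14.3−4140×2.43)/0.14 = -15800 J.
ΔU = nCvΔT = 3.15×26.0×(384−300) = 6910 J.
Q = ΔU + W = -8890 J.

-8890 J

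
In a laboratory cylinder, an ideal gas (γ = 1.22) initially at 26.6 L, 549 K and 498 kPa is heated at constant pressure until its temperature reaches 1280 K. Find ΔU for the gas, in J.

80200 J

n = P₁V₁/(RT₁) = 498×26.6/(8.314×549) = 2.90 mol.
Isobaric: P stays 498 kPa; V/T = const ⇒ T₂ = 1280 K, V₂ = 62.0 L.
For an ideal gas ΔU = nCvΔT with Cv = R/(γ−1) = 37.8 J/(mol·K).
ΔU = 2.90×37.8×(1280−549) = 80200 J.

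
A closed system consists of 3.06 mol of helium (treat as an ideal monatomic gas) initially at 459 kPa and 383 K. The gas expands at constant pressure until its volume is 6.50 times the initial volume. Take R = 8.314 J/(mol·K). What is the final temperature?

2490 K

V₁ = nRT₁/P₁ = 3.06×8.314×383/459 = 21.2 L.
Isobaric: P stays 459 kPa; V/T = const ⇒ T₂ = 2490 K, V₂ = 138 L.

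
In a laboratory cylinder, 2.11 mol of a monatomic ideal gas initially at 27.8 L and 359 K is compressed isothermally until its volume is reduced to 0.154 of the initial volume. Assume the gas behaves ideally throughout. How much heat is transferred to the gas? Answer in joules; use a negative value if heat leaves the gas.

P₁ = nRT₁/V₁ = 2.11×8.314×359/27.8 = 227 kPa.
Isothermal: T stays 359 K; PV = const ⇒ V₂ = 4.28 L, P₂ = 1470 kPa.
ΔU = 0 (ideal gas, T constant).
W = nRT ln(V₂/V₁) = 2.11×8.314×359×ln(0.154) = -11800 J.
Q = ΔU + W = -11800 J.

-11800 J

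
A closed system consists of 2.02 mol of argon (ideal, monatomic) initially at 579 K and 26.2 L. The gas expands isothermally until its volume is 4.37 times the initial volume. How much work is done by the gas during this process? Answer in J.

14300 J

P₁ = nRT₁/V₁ = 2.02×8.314×579/26.2 = 371 kPa.
Isothermal: T stays 579 K; PV = const ⇒ V₂ = 114 L, P₂ = 84.9 kPa.
W = nRT ln(V₂/V₁) = 2.02×8.314×579×ln(4.37) = 14300 J.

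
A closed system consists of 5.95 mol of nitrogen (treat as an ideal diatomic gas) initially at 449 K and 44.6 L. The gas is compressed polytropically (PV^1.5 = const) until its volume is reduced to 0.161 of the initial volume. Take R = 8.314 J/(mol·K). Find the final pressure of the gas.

7710 kPa

P₁ = nRT₁/V₁ = 5.95×8.314×449/44.6 = 498 kPa.
Polytropic n=1.5: T₂ = T₁(V₁/V₂)^(n−1) = 449×(6.21)^0.50 = 1120 K; P₂ = P₁(V₁/V₂)^n = 7710 kPa.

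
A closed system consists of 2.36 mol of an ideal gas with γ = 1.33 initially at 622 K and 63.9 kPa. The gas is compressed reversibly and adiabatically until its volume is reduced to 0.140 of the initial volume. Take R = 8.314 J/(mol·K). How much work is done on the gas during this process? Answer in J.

33800 J

V₁ = nRT₁/P₁ = 2.36×8.314×622/63.9 = 191 L.
Adiabatic: TV^(γ−1) = const ⇒ T₂ = 622×(7.14)^0.330 = 1190 K; PV^γ = const ⇒ P₂ = 873 kPa.
ΔU = nCvΔT = 2.36×25.2×(1190−622) = 33800 J.
Q = 0 for an adiabatic process, so W = −ΔU = -33800 J.
Work done on the gas = −W_by = 33800 J.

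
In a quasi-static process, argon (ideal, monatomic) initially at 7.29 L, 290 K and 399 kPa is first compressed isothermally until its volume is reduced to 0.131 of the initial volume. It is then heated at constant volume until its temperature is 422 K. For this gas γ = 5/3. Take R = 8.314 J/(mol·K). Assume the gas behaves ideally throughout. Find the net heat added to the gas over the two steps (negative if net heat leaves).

-3930 J

n = P₁V₁/(RT₁) = 399×7.29/(8.314×290) = 1.21 mol.
Step 1 — Isothermal: T stays 290 K; PV = const ⇒ V₂ = 0.955 L, P₂ = 3050 kPa.
ΔU = 0 (ideal gas, T constant).
W = nRT ln(V₂/V₁) = 1.21×8.314×290×ln(0.131) = -5910 J.
Q = ΔU + W = -5910 J.
State after step 1: P = 3050 kPa, V = 0.955 L, T = 290 K.
Step 2 — Isochoric: V stays 0.955 L; P/T = const ⇒ T₂ = 422 K, P₂ = 4430 kPa.
W = 0 (no volume change).
ΔU = nCvΔT = 1.21×12.5×(422−290) = 1990 J.
Q = ΔU = 1990 J.
Net over both steps: W = -5910 J, Q = -3930 J, ΔU = 1990 J.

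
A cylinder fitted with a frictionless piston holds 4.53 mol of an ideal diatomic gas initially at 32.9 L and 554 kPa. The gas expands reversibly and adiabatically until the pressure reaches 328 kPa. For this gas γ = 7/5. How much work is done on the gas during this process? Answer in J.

T₁ = P₁V₁/(nR) = 554×32.9/(4.53×8.314) = 484 K.
Adiabatic: T₂/T₁ = (P₂/P₁)^((γ−1)/γ) ⇒ T₂ = 484×(0.592)^0.286 = 417 K; V₂ = 47.8 L.
ΔU = nCvΔT = 4.53×20.8×(417−484) = -6340 J.
Q = 0 for an adiabatic process, so W = −ΔU = 6340 J.
Work done on the gas = −W_by = -6340 J.

-6340 J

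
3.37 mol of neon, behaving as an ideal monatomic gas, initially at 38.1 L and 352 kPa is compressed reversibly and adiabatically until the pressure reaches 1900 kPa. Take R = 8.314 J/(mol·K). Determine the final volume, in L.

T₁ = P₁V₁/(nR) = 352×38.1/(3.37×8.314) = 479 K.
Adiabatic: T₂/T₁ = (P₂/P₁)^((γ−1)/γ) ⇒ T₂ = 479×(5.40)^0.400 = 940 K; V₂ = 13.9 L.

13.9 L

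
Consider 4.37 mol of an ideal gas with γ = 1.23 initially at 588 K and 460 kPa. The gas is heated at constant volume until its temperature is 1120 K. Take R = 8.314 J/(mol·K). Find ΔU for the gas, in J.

84000 J

V₁ = nRT₁/P₁ = 4.37×8.314×588/460 = 46.4 L.
Isochoric: V stays 46.4 L; P/T = const ⇒ T₂ = 1120 K, P₂ = 876 kPa.
For an ideal gas ΔU = nCvΔT with Cv = R/(γ−1) = 36.1 J/(mol·K).
ΔU = 4.37×36.1×(1120−588) = 84000 J.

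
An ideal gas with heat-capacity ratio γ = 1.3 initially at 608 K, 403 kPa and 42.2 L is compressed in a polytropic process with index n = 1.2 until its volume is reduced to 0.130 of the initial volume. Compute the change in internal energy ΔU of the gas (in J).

28600 J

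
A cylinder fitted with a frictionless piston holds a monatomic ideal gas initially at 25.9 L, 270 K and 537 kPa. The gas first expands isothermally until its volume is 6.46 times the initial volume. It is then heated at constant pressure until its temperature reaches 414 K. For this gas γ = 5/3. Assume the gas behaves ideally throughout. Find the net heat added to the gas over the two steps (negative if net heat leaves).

n = P₁V₁/(RT₁) = 537×25.9/(8.314×270) = 6.20 mol.
Step 1 — Isothermal: T stays 270 K; PV = const ⇒ V₂ = 167 L, P₂ = 83.1 kPa.
ΔU = 0 (ideal gas, T constant).
W = nRT ln(V₂/V₁) = 6.20×8.314×270×ln(6.46) = 25900 J.
Q = ΔU + W = 25900 J.
State after step 1: P = 83.1 kPa, V = 167 L, T = 270 K.
Step 2 — Isobaric: P stays 83.1 kPa; V/T = const ⇒ T₂ = 414 K, V₂ = 257 L.
W = PΔV = 83.1×(257−167) kPa·L = 7420 J.
ΔU = nCvΔT = 6.20×12.5×(414−270) = 11100 J.
Q = ΔU + W = nCpΔT = 18500 J.
Net over both steps: W = 33400 J, Q = 44500 J, ΔU = 11100 J.

44500 J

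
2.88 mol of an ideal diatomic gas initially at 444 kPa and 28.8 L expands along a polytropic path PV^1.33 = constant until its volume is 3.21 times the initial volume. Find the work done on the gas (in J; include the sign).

-12400 J

T₁ = P₁V₁/(nR) = 444×28.8/(2.88×8.314) = 534 K.
Polytropic n=1.33: T₂ = T₁(V₁/V₂)^(n−1) = 534×(0.312)^0.33 = 363 K; P₂ = P₁(V₁/V₂)^n = 94.1 kPa.
W = (P₁V₁−P₂V₂)/(n−1) = (444×28.8−94.1×92.4)/0.33 = 12400 J.
Work done on the gas = −W_by = -12400 J.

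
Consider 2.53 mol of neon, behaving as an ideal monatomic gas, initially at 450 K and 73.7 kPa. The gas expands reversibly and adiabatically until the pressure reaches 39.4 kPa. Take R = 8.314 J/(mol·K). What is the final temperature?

V₁ = nRT₁/P₁ = 2.53×8.314×450/73.7 = 128 L.
Adiabatic: T₂/T₁ = (P₂/P₁)^((γ−1)/γ) ⇒ T₂ = 450×(0.535)^0.400 = 350 K; V₂ = 187 L.

350 K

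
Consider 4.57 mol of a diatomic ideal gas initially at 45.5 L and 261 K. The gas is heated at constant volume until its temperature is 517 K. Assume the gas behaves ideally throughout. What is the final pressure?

P₁ = nRT₁/V₁ = 4.57×8.314×261/45.5 = 218 kPa.
Isochoric: V stays 45.5 L; P/T = const ⇒ T₂ = 517 K, P₂ = 432 kPa.

432 kPa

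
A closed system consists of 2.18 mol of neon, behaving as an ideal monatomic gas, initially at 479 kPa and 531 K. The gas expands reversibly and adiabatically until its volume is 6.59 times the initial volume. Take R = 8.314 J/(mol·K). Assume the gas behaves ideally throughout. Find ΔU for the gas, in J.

V₁ = nRT₁/P₁ = 2.18×8.314×531/479 = 20.1 L.
Adiabatic: TV^(γ−1) = const ⇒ T₂ = 531×(0.152)^0.667 = 151 K; PV^γ = const ⇒ P₂ = 20.7 kPa.
For an ideal gas ΔU = nCvΔT with Cv = (3/2)R = 12.5 J/(mol·K).
ΔU = 2.18×12.5×(151−531) = -10300 J.

-10300 J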